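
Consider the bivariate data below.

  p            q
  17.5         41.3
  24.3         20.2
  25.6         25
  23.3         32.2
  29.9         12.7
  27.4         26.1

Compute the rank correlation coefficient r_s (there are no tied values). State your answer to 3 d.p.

Rank p: 1, 3, 4, 2, 6, 5
Rank q: 6, 2, 3, 5, 1, 4
d = rank(p) − rank(q): -5, 1, 1, -3, 5, 1; Σd² = 62
ρ = 1 − 6Σd² / [n(n²−1)] = 1 − 6×62 / (6×35) = 1 − 372/210 ≈ -0.771

-0.771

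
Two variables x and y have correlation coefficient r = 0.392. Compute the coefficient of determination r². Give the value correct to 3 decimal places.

0.154

r² = (0.392)² = 0.154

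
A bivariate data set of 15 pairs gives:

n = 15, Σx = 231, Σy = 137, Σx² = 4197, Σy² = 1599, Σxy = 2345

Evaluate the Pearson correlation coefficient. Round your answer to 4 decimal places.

r = (nΣxy − ΣxΣy) / √[(nΣx² − (Σx)²)(nΣy² − (Σy)²)]
Numerator: 15×2345 − 231×137 = 3528
Denominator: √[(62955 − 53361)(23985 − 18769)] = √[9594 × 5216] = 7074.0585
r = 3528 / 7074.0585 ≈ 0.4987

0.4987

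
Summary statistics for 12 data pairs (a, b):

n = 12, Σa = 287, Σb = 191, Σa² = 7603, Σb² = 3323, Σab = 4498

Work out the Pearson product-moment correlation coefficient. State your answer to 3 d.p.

-0.153

r = (nΣab − ΣaΣb) / √[(nΣa² − (Σa)²)(nΣb² − (Σb)²)]
Numerator: 12×4498 − 287×191 = -841
Denominator: √[(91236 − 82369)(39876 − 36481)] = √[8867 × 3395] = 5486.6625
r = -841 / 5486.6625 ≈ -0.153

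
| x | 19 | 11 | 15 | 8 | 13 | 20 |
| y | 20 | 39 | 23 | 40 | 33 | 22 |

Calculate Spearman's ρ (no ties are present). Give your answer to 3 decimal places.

-0.943

Rank x: 5, 2, 4, 1, 3, 6
Rank y: 1, 5, 3, 6, 4, 2
d = rank(x) − rank(y): 4, -3, 1, -5, -1, 4; Σd² = 68
ρ = 1 − 6Σd² / [n(n²−1)] = 1 − 6×68 / (6×35) = 1 − 408/210 ≈ -0.943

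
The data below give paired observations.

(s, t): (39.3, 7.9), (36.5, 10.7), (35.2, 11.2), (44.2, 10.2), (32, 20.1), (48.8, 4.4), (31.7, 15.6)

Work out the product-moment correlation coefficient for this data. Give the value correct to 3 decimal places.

-0.846

n = 7, Σs = 267.7, Σt = 80.1, Σs² = 10479.75, Σt² = 1073.11, Σst = 2898.54
nΣst − ΣsΣt = 20289.78 − 21442.77 = -1152.99
nΣs² − (Σs)² = 73358.25 − 71663.29 = 1694.96; nΣt² − (Σt)² = 7511.77 − 6416.01 = 1095.76
r = -1152.99 / √(1694.96 × 1095.76) = -1152.99 / 1362.8167 ≈ -0.846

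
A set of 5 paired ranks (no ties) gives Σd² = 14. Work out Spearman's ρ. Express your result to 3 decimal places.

ρ = 1 − 6Σd² / [n(n²−1)] = 1 − 6×14 / (5×24)
  = 1 − 84/120 = 1 − 0.7000 ≈ 0.300

0.300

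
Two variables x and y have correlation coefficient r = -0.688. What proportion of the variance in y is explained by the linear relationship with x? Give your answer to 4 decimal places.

r² = (-0.688)² = 0.4733

0.4733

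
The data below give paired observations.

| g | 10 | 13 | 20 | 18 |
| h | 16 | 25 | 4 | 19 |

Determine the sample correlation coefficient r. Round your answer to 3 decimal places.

n = 4, Σg = 61, Σh = 64, Σg² = 993, Σh² = 1258, Σgh = 907
nΣgh − ΣgΣh = 3628 − 3904 = -276
nΣg² − (Σg)² = 3972 − 3721 = 251; nΣh² − (Σh)² = 5032 − 4096 = 936
r = -276 / √(251 × 936) = -276 / 484.7020 ≈ -0.569

-0.569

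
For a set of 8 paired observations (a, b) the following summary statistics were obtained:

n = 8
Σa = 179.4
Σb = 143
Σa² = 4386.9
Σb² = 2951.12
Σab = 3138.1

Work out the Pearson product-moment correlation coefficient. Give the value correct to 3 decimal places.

-0.181

r = (nΣab − ΣaΣb) / √[(nΣa² − (Σa)²)(nΣb² − (Σb)²)]
Numerator: 8×3138.1 − 179.4×143 = -549.4
Denominator: √[(35095.2 − 32184.36)(23608.96 − 20449)] = √[2910.84 × 3159.96] = 3032.8432
r = -549.4 / 3032.8432 ≈ -0.181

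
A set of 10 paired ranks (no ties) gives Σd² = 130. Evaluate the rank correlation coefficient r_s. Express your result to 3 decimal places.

ρ = 1 − 6Σd² / [n(n²−1)] = 1 − 6×130 / (10×99)
  = 1 − 780/990 = 1 − 0.7879 ≈ 0.212

0.212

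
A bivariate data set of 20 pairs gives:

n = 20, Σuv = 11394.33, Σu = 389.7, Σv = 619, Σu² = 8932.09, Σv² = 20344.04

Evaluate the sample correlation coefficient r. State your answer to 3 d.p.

r = (nΣuv − ΣuΣv) / √[(nΣu² − (Σu)²)(nΣv² − (Σv)²)]
Numerator: 20×11394.33 − 389.7×619 = -13337.7
Denominator: √[(178641.8 − 151866.09)(406880.8 − 383161)] = √[26775.71 × 23719.8] = 25201.4779
r = -13337.7 / 25201.4779 ≈ -0.529

-0.529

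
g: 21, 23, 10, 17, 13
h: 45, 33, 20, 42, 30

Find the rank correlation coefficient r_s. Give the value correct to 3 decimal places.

0.700

Rank g: 4, 5, 1, 3, 2
Rank h: 5, 3, 1, 4, 2
d = rank(g) − rank(h): -1, 2, 0, -1, 0; Σd² = 6
ρ = 1 − 6Σd² / [n(n²−1)] = 1 − 6×6 / (5×24) = 1 − 36/120 ≈ 0.700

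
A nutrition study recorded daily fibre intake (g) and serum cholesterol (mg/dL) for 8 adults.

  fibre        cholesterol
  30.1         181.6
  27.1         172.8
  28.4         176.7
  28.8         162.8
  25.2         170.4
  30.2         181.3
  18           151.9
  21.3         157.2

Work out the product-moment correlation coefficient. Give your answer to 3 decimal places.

0.879

n = 8, Σx = 209.1, Σy = 1354.7, Σx² = 5601.19, Σy² = 230256.43, Σxy = 35707.86
nΣxy − ΣxΣy = 285662.88 − 283267.77 = 2395.11
nΣx² − (Σx)² = 44809.52 − 43722.81 = 1086.71; nΣy² − (Σy)² = 1842051.44 − 1835212.09 = 6839.35
r = 2395.11 / √(1086.71 × 6839.35) = 2395.11 / 2726.2410 ≈ 0.879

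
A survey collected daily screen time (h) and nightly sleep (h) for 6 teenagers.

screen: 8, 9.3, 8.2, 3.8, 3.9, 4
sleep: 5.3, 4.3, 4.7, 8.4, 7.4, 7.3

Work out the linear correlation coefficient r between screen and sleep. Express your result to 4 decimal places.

-0.9742

n = 6, Σx = 37.2, Σy = 37.4, Σx² = 263.38, Σy² = 247.28, Σxy = 210.91
nΣxy − ΣxΣy = 1265.46 − 1391.28 = -125.82
nΣx² − (Σx)² = 1580.28 − 1383.84 = 196.44; nΣy² − (Σy)² = 1483.68 − 1398.76 = 84.92
r = -125.82 / √(196.44 × 84.92) = -125.82 / 129.1576 ≈ -0.9742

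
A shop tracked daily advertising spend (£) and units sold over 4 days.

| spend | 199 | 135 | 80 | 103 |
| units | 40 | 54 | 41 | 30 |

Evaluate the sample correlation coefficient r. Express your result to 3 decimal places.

n = 4, Σx = 517, Σy = 165, Σx² = 74835, Σy² = 7097, Σxy = 21620
nΣxy − ΣxΣy = 86480 − 85305 = 1175
nΣx² − (Σx)² = 299340 − 267289 = 32051; nΣy² − (Σy)² = 28388 − 27225 = 1163
r = 1175 / √(32051 × 1163) = 1175 / 6105.3512 ≈ 0.192

0.192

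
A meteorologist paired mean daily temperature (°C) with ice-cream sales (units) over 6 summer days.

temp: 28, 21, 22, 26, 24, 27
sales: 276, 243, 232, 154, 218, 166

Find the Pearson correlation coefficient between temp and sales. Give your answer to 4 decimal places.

n = 6, Σx = 148, Σy = 1289, Σx² = 3690, Σy² = 287845, Σxy = 31653
nΣxy − ΣxΣy = 189918 − 190772 = -854
nΣx² − (Σx)² = 22140 − 21904 = 236; nΣy² − (Σy)² = 1727070 − 1661521 = 65549
r = -854 / √(236 × 65549) = -854 / 3933.1367 ≈ -0.2171

-0.2171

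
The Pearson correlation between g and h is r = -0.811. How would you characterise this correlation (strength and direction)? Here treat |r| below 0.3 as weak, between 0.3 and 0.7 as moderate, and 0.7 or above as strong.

strong negative

r = -0.811 < 0 so the relationship is negative.
|r| = 0.811, which falls in the strong range.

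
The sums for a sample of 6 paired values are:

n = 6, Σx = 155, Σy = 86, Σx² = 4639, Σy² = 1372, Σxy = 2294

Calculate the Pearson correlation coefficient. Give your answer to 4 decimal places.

r = (nΣxy − ΣxΣy) / √[(nΣx² − (Σx)²)(nΣy² − (Σy)²)]
Numerator: 6×2294 − 155×86 = 434
Denominator: √[(27834 − 24025)(8232 − 7396)] = √[3809 × 836] = 1784.4674
r = 434 / 1784.4674 ≈ 0.2432

0.2432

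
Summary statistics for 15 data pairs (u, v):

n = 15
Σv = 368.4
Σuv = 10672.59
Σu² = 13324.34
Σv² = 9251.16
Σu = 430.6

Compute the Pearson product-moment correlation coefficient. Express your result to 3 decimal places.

0.219

r = (nΣuv − ΣuΣv) / √[(nΣu² − (Σu)²)(nΣv² − (Σv)²)]
Numerator: 15×10672.59 − 430.6×368.4 = 1455.81
Denominator: √[(199865.1 − 185416.36)(138767.4 − 135718.56)] = √[14448.74 × 3048.84] = 6637.1603
r = 1455.81 / 6637.1603 ≈ 0.219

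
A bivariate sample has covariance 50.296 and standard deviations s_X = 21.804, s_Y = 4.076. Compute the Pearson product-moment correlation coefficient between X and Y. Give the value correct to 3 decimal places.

0.566

r = Cov(X,Y) / (s_X · s_Y) = 50.296 / (21.804 × 4.076)
  = 50.296 / 88.8731 ≈ 0.566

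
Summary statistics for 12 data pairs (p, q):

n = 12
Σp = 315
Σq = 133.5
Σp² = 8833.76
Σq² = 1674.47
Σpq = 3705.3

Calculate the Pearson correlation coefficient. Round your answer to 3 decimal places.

0.614

r = (nΣpq − ΣpΣq) / √[(nΣp² − (Σp)²)(nΣq² − (Σq)²)]
Numerator: 12×3705.3 − 315×133.5 = 2411.1
Denominator: √[(106005.12 − 99225)(20093.64 − 17822.25)] = √[6780.12 × 2271.39] = 3924.3212
r = 2411.1 / 3924.3212 ≈ 0.614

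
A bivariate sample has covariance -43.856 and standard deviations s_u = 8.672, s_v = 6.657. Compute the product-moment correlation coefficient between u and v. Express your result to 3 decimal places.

-0.760

r = Cov(u,v) / (s_u · s_v) = -43.856 / (8.672 × 6.657)
  = -43.856 / 57.7295 ≈ -0.760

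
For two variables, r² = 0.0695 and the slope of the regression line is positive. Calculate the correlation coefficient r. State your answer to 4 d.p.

|r| = √0.0695 = 0.2636
The association is positive, so r = 0.2636.

0.2636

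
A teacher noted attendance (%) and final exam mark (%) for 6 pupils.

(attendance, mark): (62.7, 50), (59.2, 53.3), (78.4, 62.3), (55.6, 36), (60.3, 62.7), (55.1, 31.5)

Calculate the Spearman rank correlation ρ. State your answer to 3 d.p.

0.714

Rank attendance: 5, 3, 6, 2, 4, 1
Rank mark: 3, 4, 5, 2, 6, 1
d = rank(attendance) − rank(mark): 2, -1, 1, 0, -2, 0; Σd² = 10
ρ = 1 − 6Σd² / [n(n²−1)] = 1 − 6×10 / (6×35) = 1 − 60/210 ≈ 0.714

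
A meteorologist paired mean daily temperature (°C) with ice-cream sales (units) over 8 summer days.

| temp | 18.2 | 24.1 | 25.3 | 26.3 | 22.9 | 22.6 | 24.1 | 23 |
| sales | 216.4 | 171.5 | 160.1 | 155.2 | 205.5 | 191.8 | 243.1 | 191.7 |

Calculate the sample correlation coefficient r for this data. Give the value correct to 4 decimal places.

n = 8, Σx = 186.5, Σy = 1535.3, Σx² = 4388.81, Σy² = 300824.25, Σxy = 35512.36
nΣxy − ΣxΣy = 284098.88 − 286333.45 = -2234.57
nΣx² − (Σx)² = 35110.48 − 34782.25 = 328.23; nΣy² − (Σy)² = 2406594 − 2357146.09 = 49447.91
r = -2234.57 / √(328.23 × 49447.91) = -2234.57 / 4028.6831 ≈ -0.5547

-0.5547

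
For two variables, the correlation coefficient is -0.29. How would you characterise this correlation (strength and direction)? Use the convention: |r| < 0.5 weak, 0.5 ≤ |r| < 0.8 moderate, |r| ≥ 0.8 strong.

r = -0.29 < 0 so the relationship is negative.
|r| = 0.29, which falls in the weak range.

weak negative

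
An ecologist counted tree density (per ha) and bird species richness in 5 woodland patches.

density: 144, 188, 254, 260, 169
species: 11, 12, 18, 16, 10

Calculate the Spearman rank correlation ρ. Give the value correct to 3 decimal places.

Rank density: 1, 3, 4, 5, 2
Rank species: 2, 3, 5, 4, 1
d = rank(density) − rank(species): -1, 0, -1, 1, 1; Σd² = 4
ρ = 1 − 6Σd² / [n(n²−1)] = 1 − 6×4 / (5×24) = 1 − 24/120 ≈ 0.800

0.800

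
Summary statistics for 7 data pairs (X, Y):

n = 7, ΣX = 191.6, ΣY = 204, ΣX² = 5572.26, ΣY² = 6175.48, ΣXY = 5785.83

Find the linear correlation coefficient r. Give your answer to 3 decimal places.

r = (nΣXY − ΣXΣY) / √[(nΣX² − (ΣX)²)(nΣY² − (ΣY)²)]
Numerator: 7×5785.83 − 191.6×204 = 1414.41
Denominator: √[(39005.82 − 36710.56)(43228.36 − 41616)] = √[2295.26 × 1612.36] = 1923.7426
r = 1414.41 / 1923.7426 ≈ 0.735

0.735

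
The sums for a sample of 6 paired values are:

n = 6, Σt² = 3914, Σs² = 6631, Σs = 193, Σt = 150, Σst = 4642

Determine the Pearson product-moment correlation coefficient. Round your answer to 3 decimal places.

r = (nΣst − ΣsΣt) / √[(nΣs² − (Σs)²)(nΣt² − (Σt)²)]
Numerator: 6×4642 − 193×150 = -1098
Denominator: √[(39786 − 37249)(23484 − 22500)] = √[2537 × 984] = 1580.0025
r = -1098 / 1580.0025 ≈ -0.695

-0.695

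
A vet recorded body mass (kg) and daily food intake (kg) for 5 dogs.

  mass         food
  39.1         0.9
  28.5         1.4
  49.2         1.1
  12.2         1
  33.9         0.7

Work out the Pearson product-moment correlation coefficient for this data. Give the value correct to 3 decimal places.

n = 5, Σx = 162.9, Σy = 5.1, Σx² = 6059.75, Σy² = 5.47, Σxy = 165.14
nΣxy − ΣxΣy = 825.7 − 830.79 = -5.09
nΣx² − (Σx)² = 30298.75 − 26536.41 = 3762.34; nΣy² − (Σy)² = 27.35 − 26.01 = 1.34
r = -5.09 / √(3762.34 × 1.34) = -5.09 / 71.0038 ≈ -0.072

-0.072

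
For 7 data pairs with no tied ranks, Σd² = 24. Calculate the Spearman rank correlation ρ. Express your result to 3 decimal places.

0.571

ρ = 1 − 6Σd² / [n(n²−1)] = 1 − 6×24 / (7×48)
  = 1 − 144/336 = 1 − 0.4286 ≈ 0.571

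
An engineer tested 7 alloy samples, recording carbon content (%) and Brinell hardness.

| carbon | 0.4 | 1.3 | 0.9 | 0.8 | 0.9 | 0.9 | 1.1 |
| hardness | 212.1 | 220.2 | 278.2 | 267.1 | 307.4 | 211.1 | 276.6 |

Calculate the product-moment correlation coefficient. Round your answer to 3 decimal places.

n = 7, Σx = 6.3, Σy = 1772.7, Σx² = 6.13, Σy² = 457777.63, Σxy = 1606.07
nΣxy − ΣxΣy = 11242.49 − 11168.01 = 74.48
nΣx² − (Σx)² = 42.91 − 39.69 = 3.22; nΣy² − (Σy)² = 3204443.41 − 3142465.29 = 61978.12
r = 74.48 / √(3.22 × 61978.12) = 74.48 / 446.7321 ≈ 0.167

0.167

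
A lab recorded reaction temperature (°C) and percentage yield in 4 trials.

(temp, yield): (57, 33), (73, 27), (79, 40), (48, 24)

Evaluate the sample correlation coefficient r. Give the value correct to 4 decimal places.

n = 4, Σx = 257, Σy = 124, Σx² = 17123, Σy² = 3994, Σxy = 8164
nΣxy − ΣxΣy = 32656 − 31868 = 788
nΣx² − (Σx)² = 68492 − 66049 = 2443; nΣy² − (Σy)² = 15976 − 15376 = 600
r = 788 / √(2443 × 600) = 788 / 1210.7023 ≈ 0.6509

0.6509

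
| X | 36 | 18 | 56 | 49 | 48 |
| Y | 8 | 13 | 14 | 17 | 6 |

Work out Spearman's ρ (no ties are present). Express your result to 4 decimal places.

0.5000

Rank X: 2, 1, 5, 4, 3
Rank Y: 2, 3, 4, 5, 1
d = rank(X) − rank(Y): 0, -2, 1, -1, 2; Σd² = 10
ρ = 1 − 6Σd² / [n(n²−1)] = 1 − 6×10 / (5×24) = 1 − 60/120 ≈ 0.5000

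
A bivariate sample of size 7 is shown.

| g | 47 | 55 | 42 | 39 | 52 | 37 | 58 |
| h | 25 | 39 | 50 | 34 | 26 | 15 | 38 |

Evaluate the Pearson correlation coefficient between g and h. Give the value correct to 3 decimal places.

n = 7, Σg = 330, Σh = 227, Σg² = 15956, Σh² = 8147, Σgh = 10857
nΣgh − ΣgΣh = 75999 − 74910 = 1089
nΣg² − (Σg)² = 111692 − 108900 = 2792; nΣh² − (Σh)² = 57029 − 51529 = 5500
r = 1089 / √(2792 × 5500) = 1089 / 3918.6732 ≈ 0.278

0.278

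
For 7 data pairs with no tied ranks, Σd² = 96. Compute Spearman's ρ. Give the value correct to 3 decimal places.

-0.714

ρ = 1 − 6Σd² / [n(n²−1)] = 1 − 6×96 / (7×48)
  = 1 − 576/336 = 1 − 1.7143 ≈ -0.714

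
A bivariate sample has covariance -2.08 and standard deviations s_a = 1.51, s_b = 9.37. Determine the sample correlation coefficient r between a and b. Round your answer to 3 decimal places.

r = Cov(a,b) / (s_a · s_b) = -2.08 / (1.51 × 9.37)
  = -2.08 / 14.1487 ≈ -0.147

-0.147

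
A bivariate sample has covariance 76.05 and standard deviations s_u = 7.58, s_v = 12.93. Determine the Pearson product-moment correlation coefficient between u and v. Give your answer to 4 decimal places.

r = Cov(u,v) / (s_u · s_v) = 76.05 / (7.58 × 12.93)
  = 76.05 / 98.0094 ≈ 0.7759

0.7759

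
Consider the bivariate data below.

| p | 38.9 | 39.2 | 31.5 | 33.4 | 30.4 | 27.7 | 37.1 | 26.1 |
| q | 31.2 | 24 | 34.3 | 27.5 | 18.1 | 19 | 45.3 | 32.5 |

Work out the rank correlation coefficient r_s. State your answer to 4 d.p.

Rank p: 7, 8, 4, 5, 3, 2, 6, 1
Rank q: 5, 3, 7, 4, 1, 2, 8, 6
d = rank(p) − rank(q): 2, 5, -3, 1, 2, 0, -2, -5; Σd² = 72
ρ = 1 − 6Σd² / [n(n²−1)] = 1 − 6×72 / (8×63) = 1 − 432/504 ≈ 0.1429

0.1429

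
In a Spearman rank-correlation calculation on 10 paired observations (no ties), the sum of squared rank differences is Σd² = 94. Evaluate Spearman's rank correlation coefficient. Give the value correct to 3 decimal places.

ρ = 1 − 6Σd² / [n(n²−1)] = 1 − 6×94 / (10×99)
  = 1 − 564/990 = 1 − 0.5697 ≈ 0.430

0.430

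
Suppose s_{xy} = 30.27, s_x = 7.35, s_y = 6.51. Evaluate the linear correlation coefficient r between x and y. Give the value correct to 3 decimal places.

r = Cov(x,y) / (s_x · s_y) = 30.27 / (7.35 × 6.51)
  = 30.27 / 47.8485 ≈ 0.633

0.633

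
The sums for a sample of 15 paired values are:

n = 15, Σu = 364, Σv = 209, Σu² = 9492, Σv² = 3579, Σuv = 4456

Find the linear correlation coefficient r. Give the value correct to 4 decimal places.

r = (nΣuv − ΣuΣv) / √[(nΣu² − (Σu)²)(nΣv² − (Σv)²)]
Numerator: 15×4456 − 364×209 = -9236
Denominator: √[(142380 − 132496)(53685 − 43681)] = √[9884 × 10004] = 9943.8190
r = -9236 / 9943.8190 ≈ -0.9288

-0.9288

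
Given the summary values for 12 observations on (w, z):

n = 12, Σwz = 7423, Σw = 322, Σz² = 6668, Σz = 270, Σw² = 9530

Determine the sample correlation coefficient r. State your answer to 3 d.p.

r = (nΣwz − ΣwΣz) / √[(nΣw² − (Σw)²)(nΣz² − (Σz)²)]
Numerator: 12×7423 − 322×270 = 2136
Denominator: √[(114360 − 103684)(80016 − 72900)] = √[10676 × 7116] = 8716.1010
r = 2136 / 8716.1010 ≈ 0.245

0.245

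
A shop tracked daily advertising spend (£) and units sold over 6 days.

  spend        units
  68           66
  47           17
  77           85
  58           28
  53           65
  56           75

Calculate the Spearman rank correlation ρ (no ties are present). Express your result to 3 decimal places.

Rank spend: 5, 1, 6, 4, 2, 3
Rank units: 4, 1, 6, 2, 3, 5
d = rank(spend) − rank(units): 1, 0, 0, 2, -1, -2; Σd² = 10
ρ = 1 − 6Σd² / [n(n²−1)] = 1 − 6×10 / (6×35) = 1 − 60/210 ≈ 0.714

0.714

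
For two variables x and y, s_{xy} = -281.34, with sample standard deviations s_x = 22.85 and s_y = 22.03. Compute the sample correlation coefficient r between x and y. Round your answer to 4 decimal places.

-0.5589

r = Cov(x,y) / (s_x · s_y) = -281.34 / (22.85 × 22.03)
  = -281.34 / 503.3855 ≈ -0.5589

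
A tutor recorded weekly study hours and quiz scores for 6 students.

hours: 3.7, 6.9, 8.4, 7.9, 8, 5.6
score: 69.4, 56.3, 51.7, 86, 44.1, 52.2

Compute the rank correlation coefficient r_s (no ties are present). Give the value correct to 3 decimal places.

Rank hours: 1, 3, 6, 4, 5, 2
Rank score: 5, 4, 2, 6, 1, 3
d = rank(hours) − rank(score): -4, -1, 4, -2, 4, -1; Σd² = 54
ρ = 1 − 6Σd² / [n(n²−1)] = 1 − 6×54 / (6×35) = 1 − 324/210 ≈ -0.543

-0.543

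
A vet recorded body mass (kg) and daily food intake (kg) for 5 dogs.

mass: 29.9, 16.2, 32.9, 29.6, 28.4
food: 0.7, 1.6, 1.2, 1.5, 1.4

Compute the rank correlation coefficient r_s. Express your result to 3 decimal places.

-0.800

Rank mass: 4, 1, 5, 3, 2
Rank food: 1, 5, 2, 4, 3
d = rank(mass) − rank(food): 3, -4, 3, -1, -1; Σd² = 36
ρ = 1 − 6Σd² / [n(n²−1)] = 1 − 6×36 / (5×24) = 1 − 216/120 ≈ -0.800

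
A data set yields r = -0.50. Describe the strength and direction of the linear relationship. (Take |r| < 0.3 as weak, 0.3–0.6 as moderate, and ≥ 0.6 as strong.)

r = -0.50 < 0 so the relationship is negative.
|r| = 0.50, which falls in the moderate range.

moderate negative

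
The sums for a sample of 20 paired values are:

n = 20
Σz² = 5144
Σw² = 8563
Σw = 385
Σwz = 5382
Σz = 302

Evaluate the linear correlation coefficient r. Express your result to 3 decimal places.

r = (nΣwz − ΣwΣz) / √[(nΣw² − (Σw)²)(nΣz² − (Σz)²)]
Numerator: 20×5382 − 385×302 = -8630
Denominator: √[(171260 − 148225)(102880 − 91204)] = √[23035 × 11676] = 16399.8982
r = -8630 / 16399.8982 ≈ -0.526

-0.526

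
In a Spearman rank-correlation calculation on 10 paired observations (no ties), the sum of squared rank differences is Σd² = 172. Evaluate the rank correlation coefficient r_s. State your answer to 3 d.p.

ρ = 1 − 6Σd² / [n(n²−1)] = 1 − 6×172 / (10×99)
  = 1 − 1032/990 = 1 − 1.0424 ≈ -0.042

-0.042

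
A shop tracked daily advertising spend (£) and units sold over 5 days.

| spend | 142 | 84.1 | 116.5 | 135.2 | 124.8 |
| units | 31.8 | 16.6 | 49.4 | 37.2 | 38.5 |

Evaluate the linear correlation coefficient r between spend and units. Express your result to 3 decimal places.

n = 5, Σx = 602.6, Σy = 173.5, Σx² = 74663.14, Σy² = 6593.25, Σxy = 21501
nΣxy − ΣxΣy = 107505 − 104551.1 = 2953.9
nΣx² − (Σx)² = 373315.7 − 363126.76 = 10188.94; nΣy² − (Σy)² = 32966.25 − 30102.25 = 2864
r = 2953.9 / √(10188.94 × 2864) = 2953.9 / 5401.9556 ≈ 0.547

0.547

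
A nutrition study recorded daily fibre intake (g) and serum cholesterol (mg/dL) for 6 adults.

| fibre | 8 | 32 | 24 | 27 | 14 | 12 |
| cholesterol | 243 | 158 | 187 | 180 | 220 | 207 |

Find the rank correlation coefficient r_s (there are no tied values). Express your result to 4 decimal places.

Rank fibre: 1, 6, 4, 5, 3, 2
Rank cholesterol: 6, 1, 3, 2, 5, 4
d = rank(fibre) − rank(cholesterol): -5, 5, 1, 3, -2, -2; Σd² = 68
ρ = 1 − 6Σd² / [n(n²−1)] = 1 − 6×68 / (6×35) = 1 − 408/210 ≈ -0.9429

-0.9429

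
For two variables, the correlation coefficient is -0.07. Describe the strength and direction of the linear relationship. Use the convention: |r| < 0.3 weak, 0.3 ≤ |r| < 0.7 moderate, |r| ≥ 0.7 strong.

r = -0.07 < 0 so the relationship is negative.
|r| = 0.07, which falls in the weak range.

weak negative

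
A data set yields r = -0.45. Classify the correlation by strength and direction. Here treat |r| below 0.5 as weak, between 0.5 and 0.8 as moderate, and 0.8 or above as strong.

weak negative

r = -0.45 < 0 so the relationship is negative.
|r| = 0.45, which falls in the weak range.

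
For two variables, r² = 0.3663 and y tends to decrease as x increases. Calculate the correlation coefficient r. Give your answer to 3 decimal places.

-0.605

|r| = √0.3663 = 0.605
The association is negative, so r = −0.605.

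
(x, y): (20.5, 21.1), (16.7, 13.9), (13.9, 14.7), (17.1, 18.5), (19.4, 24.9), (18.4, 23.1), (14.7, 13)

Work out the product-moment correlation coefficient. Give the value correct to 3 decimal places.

0.832

n = 7, Σx = 120.7, Σy = 129.2, Σx² = 2115.77, Σy² = 2519.38, Σxy = 2284.56
nΣxy − ΣxΣy = 15991.92 − 15594.44 = 397.48
nΣx² − (Σx)² = 14810.39 − 14568.49 = 241.9; nΣy² − (Σy)² = 17635.66 − 16692.64 = 943.02
r = 397.48 / √(241.9 × 943.02) = 397.48 / 477.6155 ≈ 0.832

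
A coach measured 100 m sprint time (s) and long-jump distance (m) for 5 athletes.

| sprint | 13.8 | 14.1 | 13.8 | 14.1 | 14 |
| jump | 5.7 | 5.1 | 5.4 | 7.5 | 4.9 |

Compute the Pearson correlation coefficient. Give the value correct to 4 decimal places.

n = 5, Σx = 69.8, Σy = 28.6, Σx² = 974.5, Σy² = 167.92, Σxy = 399.44
nΣxy − ΣxΣy = 1997.2 − 1996.28 = 0.92
nΣx² − (Σx)² = 4872.5 − 4872.04 = 0.46; nΣy² − (Σy)² = 839.6 − 817.96 = 21.64
r = 0.92 / √(0.46 × 21.64) = 0.92 / 3.1551 ≈ 0.2916

0.2916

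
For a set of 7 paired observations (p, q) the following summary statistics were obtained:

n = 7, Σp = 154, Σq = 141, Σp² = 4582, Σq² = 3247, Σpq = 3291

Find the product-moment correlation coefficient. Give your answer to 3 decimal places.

r = (nΣpq − ΣpΣq) / √[(nΣp² − (Σp)²)(nΣq² − (Σq)²)]
Numerator: 7×3291 − 154×141 = 1323
Denominator: √[(32074 − 23716)(22729 − 19881)] = √[8358 × 2848] = 4878.8917
r = 1323 / 4878.8917 ≈ 0.271

0.271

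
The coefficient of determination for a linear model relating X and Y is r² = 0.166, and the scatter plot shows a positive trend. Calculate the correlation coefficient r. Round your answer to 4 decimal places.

0.4074

|r| = √0.166 = 0.4074
The association is positive, so r = 0.4074.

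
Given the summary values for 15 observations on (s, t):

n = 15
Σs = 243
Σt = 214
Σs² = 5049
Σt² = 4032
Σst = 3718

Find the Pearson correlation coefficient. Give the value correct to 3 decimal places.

r = (nΣst − ΣsΣt) / √[(nΣs² − (Σs)²)(nΣt² − (Σt)²)]
Numerator: 15×3718 − 243×214 = 3768
Denominator: √[(75735 − 59049)(60480 − 45796)] = √[16686 × 14684] = 15653.0260
r = 3768 / 15653.0260 ≈ 0.241

0.241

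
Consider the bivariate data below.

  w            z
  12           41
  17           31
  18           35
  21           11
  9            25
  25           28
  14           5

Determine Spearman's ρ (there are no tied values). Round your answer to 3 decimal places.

Rank w: 2, 4, 5, 6, 1, 7, 3
Rank z: 7, 5, 6, 2, 3, 4, 1
d = rank(w) − rank(z): -5, -1, -1, 4, -2, 3, 2; Σd² = 60
ρ = 1 − 6Σd² / [n(n²−1)] = 1 − 6×60 / (7×48) = 1 − 360/336 ≈ -0.071

-0.071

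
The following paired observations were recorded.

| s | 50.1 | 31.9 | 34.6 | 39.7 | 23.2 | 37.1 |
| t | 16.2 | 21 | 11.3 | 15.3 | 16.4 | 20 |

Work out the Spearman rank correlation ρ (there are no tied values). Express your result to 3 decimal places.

-0.371

Rank s: 6, 2, 3, 5, 1, 4
Rank t: 3, 6, 1, 2, 4, 5
d = rank(s) − rank(t): 3, -4, 2, 3, -3, -1; Σd² = 48
ρ = 1 − 6Σd² / [n(n²−1)] = 1 − 6×48 / (6×35) = 1 − 288/210 ≈ -0.371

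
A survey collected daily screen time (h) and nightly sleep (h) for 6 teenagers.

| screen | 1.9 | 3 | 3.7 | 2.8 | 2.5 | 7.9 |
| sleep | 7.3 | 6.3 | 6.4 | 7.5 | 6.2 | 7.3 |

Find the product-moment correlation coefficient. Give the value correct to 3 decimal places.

n = 6, Σx = 21.8, Σy = 41, Σx² = 102.8, Σy² = 281.92, Σxy = 150.62
nΣxy − ΣxΣy = 903.72 − 893.8 = 9.92
nΣx² − (Σx)² = 616.8 − 475.24 = 141.56; nΣy² − (Σy)² = 1691.52 − 1681 = 10.52
r = 9.92 / √(141.56 × 10.52) = 9.92 / 38.5903 ≈ 0.257

0.257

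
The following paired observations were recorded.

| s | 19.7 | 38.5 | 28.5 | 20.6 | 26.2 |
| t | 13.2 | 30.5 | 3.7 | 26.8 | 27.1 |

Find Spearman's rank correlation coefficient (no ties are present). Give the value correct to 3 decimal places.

Rank s: 1, 5, 4, 2, 3
Rank t: 2, 5, 1, 3, 4
d = rank(s) − rank(t): -1, 0, 3, -1, -1; Σd² = 12
ρ = 1 − 6Σd² / [n(n²−1)] = 1 − 6×12 / (5×24) = 1 − 72/120 ≈ 0.400

0.400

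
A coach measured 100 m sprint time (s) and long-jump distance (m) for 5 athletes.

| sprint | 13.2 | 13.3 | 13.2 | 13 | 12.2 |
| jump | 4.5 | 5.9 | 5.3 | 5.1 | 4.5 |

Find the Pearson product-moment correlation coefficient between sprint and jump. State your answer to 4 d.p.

0.5997

n = 5, Σx = 64.9, Σy = 25.3, Σx² = 843.21, Σy² = 129.41, Σxy = 329.03
nΣxy − ΣxΣy = 1645.15 − 1641.97 = 3.18
nΣx² − (Σx)² = 4216.05 − 4212.01 = 4.04; nΣy² − (Σy)² = 647.05 − 640.09 = 6.96
r = 3.18 / √(4.04 × 6.96) = 3.18 / 5.3027 ≈ 0.5997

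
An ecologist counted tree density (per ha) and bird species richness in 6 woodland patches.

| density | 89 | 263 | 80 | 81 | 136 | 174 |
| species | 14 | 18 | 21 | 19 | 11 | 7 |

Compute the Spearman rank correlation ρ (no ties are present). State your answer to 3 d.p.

Rank density: 3, 6, 1, 2, 4, 5
Rank species: 3, 4, 6, 5, 2, 1
d = rank(density) − rank(species): 0, 2, -5, -3, 2, 4; Σd² = 58
ρ = 1 − 6Σd² / [n(n²−1)] = 1 − 6×58 / (6×35) = 1 − 348/210 ≈ -0.657

-0.657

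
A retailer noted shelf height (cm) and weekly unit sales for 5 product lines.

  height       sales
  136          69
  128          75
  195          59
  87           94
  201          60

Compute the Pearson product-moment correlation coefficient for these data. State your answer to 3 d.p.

n = 5, Σx = 747, Σy = 357, Σx² = 120875, Σy² = 26303, Σxy = 50727
nΣxy − ΣxΣy = 253635 − 266679 = -13044
nΣx² − (Σx)² = 604375 − 558009 = 46366; nΣy² − (Σy)² = 131515 − 127449 = 4066
r = -13044 / √(46366 × 4066) = -13044 / 13730.4099 ≈ -0.950

-0.950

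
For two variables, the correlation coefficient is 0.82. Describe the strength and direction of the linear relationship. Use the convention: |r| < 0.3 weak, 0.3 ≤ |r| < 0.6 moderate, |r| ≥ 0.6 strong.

r = 0.82 > 0 so the relationship is positive.
|r| = 0.82, which falls in the strong range.

strong positive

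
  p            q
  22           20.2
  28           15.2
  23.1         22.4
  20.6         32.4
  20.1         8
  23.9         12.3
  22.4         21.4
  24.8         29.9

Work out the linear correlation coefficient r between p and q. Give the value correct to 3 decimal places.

n = 8, Σp = 184.9, Σq = 161.8, Σp² = 4317.99, Σq² = 3757.86, Σpq = 3730.53
nΣpq − ΣpΣq = 29844.24 − 29916.82 = -72.58
nΣp² − (Σp)² = 34543.92 − 34188.01 = 355.91; nΣq² − (Σq)² = 30062.88 − 26179.24 = 3883.64
r = -72.58 / √(355.91 × 3883.64) = -72.58 / 1175.6812 ≈ -0.062

-0.062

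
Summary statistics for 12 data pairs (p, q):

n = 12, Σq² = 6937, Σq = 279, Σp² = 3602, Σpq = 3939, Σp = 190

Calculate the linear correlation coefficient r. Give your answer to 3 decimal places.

r = (nΣpq − ΣpΣq) / √[(nΣp² − (Σp)²)(nΣq² − (Σq)²)]
Numerator: 12×3939 − 190×279 = -5742
Denominator: √[(43224 − 36100)(83244 − 77841)] = √[7124 × 5403] = 6204.1093
r = -5742 / 6204.1093 ≈ -0.926

-0.926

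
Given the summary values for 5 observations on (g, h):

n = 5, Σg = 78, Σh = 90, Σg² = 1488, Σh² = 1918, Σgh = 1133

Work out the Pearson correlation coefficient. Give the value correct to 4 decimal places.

r = (nΣgh − ΣgΣh) / √[(nΣg² − (Σg)²)(nΣh² − (Σh)²)]
Numerator: 5×1133 − 78×90 = -1355
Denominator: √[(7440 − 6084)(9590 − 8100)] = √[1356 × 1490] = 1421.4218
r = -1355 / 1421.4218 ≈ -0.9533

-0.9533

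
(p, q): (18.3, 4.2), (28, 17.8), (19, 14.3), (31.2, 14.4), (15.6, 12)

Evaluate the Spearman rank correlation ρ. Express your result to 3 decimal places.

Rank p: 2, 4, 3, 5, 1
Rank q: 1, 5, 3, 4, 2
d = rank(p) − rank(q): 1, -1, 0, 1, -1; Σd² = 4
ρ = 1 − 6Σd² / [n(n²−1)] = 1 − 6×4 / (5×24) = 1 − 24/120 ≈ 0.800

0.800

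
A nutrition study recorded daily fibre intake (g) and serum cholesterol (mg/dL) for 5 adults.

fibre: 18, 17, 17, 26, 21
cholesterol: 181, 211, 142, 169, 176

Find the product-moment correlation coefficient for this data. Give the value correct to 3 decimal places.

-0.145

n = 5, Σx = 99, Σy = 879, Σx² = 2019, Σy² = 156983, Σxy = 17349
nΣxy − ΣxΣy = 86745 − 87021 = -276
nΣx² − (Σx)² = 10095 − 9801 = 294; nΣy² − (Σy)² = 784915 − 772641 = 12274
r = -276 / √(294 × 12274) = -276 / 1899.6200 ≈ -0.145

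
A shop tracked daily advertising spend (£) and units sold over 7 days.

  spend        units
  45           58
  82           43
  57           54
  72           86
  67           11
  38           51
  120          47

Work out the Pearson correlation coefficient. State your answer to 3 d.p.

-0.091

n = 7, Σx = 481, Σy = 350, Σx² = 37515, Σy² = 20456, Σxy = 23721
nΣxy − ΣxΣy = 166047 − 168350 = -2303
nΣx² − (Σx)² = 262605 − 231361 = 31244; nΣy² − (Σy)² = 143192 − 122500 = 20692
r = -2303 / √(31244 × 20692) = -2303 / 25426.3809 ≈ -0.091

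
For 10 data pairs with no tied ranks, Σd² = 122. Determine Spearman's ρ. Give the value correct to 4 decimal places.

ρ = 1 − 6Σd² / [n(n²−1)] = 1 − 6×122 / (10×99)
  = 1 − 732/990 = 1 − 0.73939 ≈ 0.2606

0.2606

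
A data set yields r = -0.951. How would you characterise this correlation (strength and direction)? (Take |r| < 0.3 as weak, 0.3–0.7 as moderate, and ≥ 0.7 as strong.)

strong negative

r = -0.951 < 0 so the relationship is negative.
|r| = 0.951, which falls in the strong range.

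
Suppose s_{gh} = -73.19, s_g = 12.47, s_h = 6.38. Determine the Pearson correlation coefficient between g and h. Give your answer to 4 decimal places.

r = Cov(g,h) / (s_g · s_h) = -73.19 / (12.47 × 6.38)
  = -73.19 / 79.5586 ≈ -0.9200

-0.9200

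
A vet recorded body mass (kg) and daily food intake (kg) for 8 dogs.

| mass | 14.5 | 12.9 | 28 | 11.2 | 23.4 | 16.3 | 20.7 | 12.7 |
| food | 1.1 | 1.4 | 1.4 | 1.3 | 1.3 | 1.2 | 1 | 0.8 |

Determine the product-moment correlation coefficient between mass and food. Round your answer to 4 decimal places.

0.3094

n = 8, Σx = 139.7, Σy = 9.5, Σx² = 2689.13, Σy² = 11.59, Σxy = 168.61
nΣxy − ΣxΣy = 1348.88 − 1327.15 = 21.73
nΣx² − (Σx)² = 21513.04 − 19516.09 = 1996.95; nΣy² − (Σy)² = 92.72 − 90.25 = 2.47
r = 21.73 / √(1996.95 × 2.47) = 21.73 / 70.2315 ≈ 0.3094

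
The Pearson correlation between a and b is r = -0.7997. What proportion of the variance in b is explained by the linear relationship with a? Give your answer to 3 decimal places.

0.640

r² = (-0.7997)² = 0.640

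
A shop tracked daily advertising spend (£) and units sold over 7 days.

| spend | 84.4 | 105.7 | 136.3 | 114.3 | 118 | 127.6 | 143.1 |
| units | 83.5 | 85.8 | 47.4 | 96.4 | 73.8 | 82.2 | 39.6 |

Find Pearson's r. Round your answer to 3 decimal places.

n = 7, Σx = 829.4, Σy = 508.7, Σx² = 100621.4, Σy² = 39645.05, Σxy = 58459.48
nΣxy − ΣxΣy = 409216.36 − 421915.78 = -12699.42
nΣx² − (Σx)² = 704349.8 − 687904.36 = 16445.44; nΣy² − (Σy)² = 277515.35 − 258775.69 = 18739.66
r = -12699.42 / √(16445.44 × 18739.66) = -12699.42 / 17555.1119 ≈ -0.723

-0.723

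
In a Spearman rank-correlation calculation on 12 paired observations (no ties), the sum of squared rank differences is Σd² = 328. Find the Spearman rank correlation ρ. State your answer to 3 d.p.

ρ = 1 − 6Σd² / [n(n²−1)] = 1 − 6×328 / (12×143)
  = 1 − 1968/1716 = 1 − 1.1469 ≈ -0.147

-0.147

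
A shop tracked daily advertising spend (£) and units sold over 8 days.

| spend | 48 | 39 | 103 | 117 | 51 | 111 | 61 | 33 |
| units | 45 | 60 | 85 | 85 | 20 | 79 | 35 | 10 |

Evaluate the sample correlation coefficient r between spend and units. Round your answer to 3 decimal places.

n = 8, Σx = 563, Σy = 419, Σx² = 47855, Σy² = 28041, Σxy = 35454
nΣxy − ΣxΣy = 283632 − 235897 = 47735
nΣx² − (Σx)² = 382840 − 316969 = 65871; nΣy² − (Σy)² = 224328 − 175561 = 48767
r = 47735 / √(65871 × 48767) = 47735 / 56677.4299 ≈ 0.842

0.842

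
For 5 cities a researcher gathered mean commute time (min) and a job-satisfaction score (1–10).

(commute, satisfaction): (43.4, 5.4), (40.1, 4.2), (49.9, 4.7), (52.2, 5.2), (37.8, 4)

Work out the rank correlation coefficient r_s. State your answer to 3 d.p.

Rank commute: 3, 2, 4, 5, 1
Rank satisfaction: 5, 2, 3, 4, 1
d = rank(commute) − rank(satisfaction): -2, 0, 1, 1, 0; Σd² = 6
ρ = 1 − 6Σd² / [n(n²−1)] = 1 − 6×6 / (5×24) = 1 − 36/120 ≈ 0.700

0.700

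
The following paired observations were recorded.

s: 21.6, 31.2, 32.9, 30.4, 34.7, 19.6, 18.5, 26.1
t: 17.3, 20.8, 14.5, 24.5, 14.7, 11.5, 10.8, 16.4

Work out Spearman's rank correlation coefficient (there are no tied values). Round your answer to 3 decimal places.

Rank s: 3, 6, 7, 5, 8, 2, 1, 4
Rank t: 6, 7, 3, 8, 4, 2, 1, 5
d = rank(s) − rank(t): -3, -1, 4, -3, 4, 0, 0, -1; Σd² = 52
ρ = 1 − 6Σd² / [n(n²−1)] = 1 − 6×52 / (8×63) = 1 − 312/504 ≈ 0.381

0.381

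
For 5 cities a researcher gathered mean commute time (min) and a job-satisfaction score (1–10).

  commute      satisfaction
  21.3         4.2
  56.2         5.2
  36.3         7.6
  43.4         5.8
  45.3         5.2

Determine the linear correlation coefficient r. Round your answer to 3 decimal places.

n = 5, Σx = 202.5, Σy = 28, Σx² = 8865.47, Σy² = 163.12, Σxy = 1144.86
nΣxy − ΣxΣy = 5724.3 − 5670 = 54.3
nΣx² − (Σx)² = 44327.35 − 41006.25 = 3321.1; nΣy² − (Σy)² = 815.6 − 784 = 31.6
r = 54.3 / √(3321.1 × 31.6) = 54.3 / 323.9549 ≈ 0.168

0.168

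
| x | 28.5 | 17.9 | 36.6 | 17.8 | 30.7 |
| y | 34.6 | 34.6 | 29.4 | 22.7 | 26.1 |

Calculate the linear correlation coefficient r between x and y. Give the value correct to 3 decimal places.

n = 5, Σx = 131.5, Σy = 147.4, Σx² = 3731.55, Σy² = 4455.18, Σxy = 3886.81
nΣxy − ΣxΣy = 19434.05 − 19383.1 = 50.95
nΣx² − (Σx)² = 18657.75 − 17292.25 = 1365.5; nΣy² − (Σy)² = 22275.9 − 21726.76 = 549.14
r = 50.95 / √(1365.5 × 549.14) = 50.95 / 865.9392 ≈ 0.059

0.059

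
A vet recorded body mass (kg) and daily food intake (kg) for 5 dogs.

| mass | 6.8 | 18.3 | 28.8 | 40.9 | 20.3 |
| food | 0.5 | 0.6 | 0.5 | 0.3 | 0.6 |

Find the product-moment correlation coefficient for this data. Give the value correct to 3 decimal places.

-0.694

n = 5, Σx = 115.1, Σy = 2.5, Σx² = 3295.47, Σy² = 1.31, Σxy = 53.23
nΣxy − ΣxΣy = 266.15 − 287.75 = -21.6
nΣx² − (Σx)² = 16477.35 − 13248.01 = 3229.34; nΣy² − (Σy)² = 6.55 − 6.25 = 0.3
r = -21.6 / √(3229.34 × 0.3) = -21.6 / 31.1256 ≈ -0.694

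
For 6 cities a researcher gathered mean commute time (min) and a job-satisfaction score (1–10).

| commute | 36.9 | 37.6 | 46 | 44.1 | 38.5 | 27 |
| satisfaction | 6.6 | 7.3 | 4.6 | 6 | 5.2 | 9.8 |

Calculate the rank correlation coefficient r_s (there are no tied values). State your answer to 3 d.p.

Rank commute: 2, 3, 6, 5, 4, 1
Rank satisfaction: 4, 5, 1, 3, 2, 6
d = rank(commute) − rank(satisfaction): -2, -2, 5, 2, 2, -5; Σd² = 66
ρ = 1 − 6Σd² / [n(n²−1)] = 1 − 6×66 / (6×35) = 1 − 396/210 ≈ -0.886

-0.886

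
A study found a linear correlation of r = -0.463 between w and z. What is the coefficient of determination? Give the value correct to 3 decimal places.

0.214

r² = (-0.463)² = 0.214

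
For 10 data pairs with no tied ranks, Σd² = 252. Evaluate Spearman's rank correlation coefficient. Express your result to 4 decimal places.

ρ = 1 − 6Σd² / [n(n²−1)] = 1 − 6×252 / (10×99)
  = 1 − 1512/990 = 1 − 1.52727 ≈ -0.5273

-0.5273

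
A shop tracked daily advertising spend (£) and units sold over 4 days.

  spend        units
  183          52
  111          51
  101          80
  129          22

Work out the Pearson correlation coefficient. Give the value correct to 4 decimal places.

n = 4, Σx = 524, Σy = 205, Σx² = 72652, Σy² = 12189, Σxy = 26095
nΣxy − ΣxΣy = 104380 − 107420 = -3040
nΣx² − (Σx)² = 290608 − 274576 = 16032; nΣy² − (Σy)² = 48756 − 42025 = 6731
r = -3040 / √(16032 × 6731) = -3040 / 10388.0408 ≈ -0.2926

-0.2926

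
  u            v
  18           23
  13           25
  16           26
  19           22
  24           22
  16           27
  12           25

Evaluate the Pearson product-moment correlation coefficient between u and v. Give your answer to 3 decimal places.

n = 7, Σu = 118, Σv = 170, Σu² = 2086, Σv² = 4152, Σuv = 2833
nΣuv − ΣuΣv = 19831 − 20060 = -229
nΣu² − (Σu)² = 14602 − 13924 = 678; nΣv² − (Σv)² = 29064 − 28900 = 164
r = -229 / √(678 × 164) = -229 / 333.4546 ≈ -0.687

-0.687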